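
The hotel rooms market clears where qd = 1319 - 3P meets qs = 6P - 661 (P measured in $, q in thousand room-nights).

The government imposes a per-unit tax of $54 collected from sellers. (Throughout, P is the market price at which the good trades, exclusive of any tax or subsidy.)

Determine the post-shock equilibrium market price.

256

Original equilibrium: 1319 - 3P = 6P - 661 gives 1980 = 9P, so P = 220 and q = 659.
Since sellers keep the price net of the tax, the effective supply curve becomes qs = 6P - 985.
Setting them equal: 1319 - 3P = 6P - 985 → 2304 = 9P, so P = 256 and q = 551.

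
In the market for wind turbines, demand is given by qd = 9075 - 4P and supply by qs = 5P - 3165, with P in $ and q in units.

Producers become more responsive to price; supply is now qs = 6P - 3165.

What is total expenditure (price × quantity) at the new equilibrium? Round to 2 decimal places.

5115096.00

Original equilibrium: 9075 - 4P = 5P - 3165 gives 12240 = 9P, so P = 1360 and q = 3635.
The new curves are qd = 9075 - 4P (demand) and qs = 6P - 3165 (supply).
Clearing the new market: 9075 - 4P = 6P - 3165, so P = 1224 and q = 4179.
New expenditure = 1224 × 4179 = 5115096.00.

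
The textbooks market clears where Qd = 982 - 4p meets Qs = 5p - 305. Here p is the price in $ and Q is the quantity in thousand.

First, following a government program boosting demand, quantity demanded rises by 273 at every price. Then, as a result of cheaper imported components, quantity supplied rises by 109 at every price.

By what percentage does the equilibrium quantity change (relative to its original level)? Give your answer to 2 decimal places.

+48.81

Solve the original market: 982 - 4p = 5p - 305, hence p = 143 and Q = 410.
The shock moves the curves to Qd = 1255 - 4p and Qs = 5p - 196.
New equilibrium: 1255 - 4p = 5p - 196 ⇒ 1451 = 9p ⇒ p = 1451/9 ≈ 161.2222, Q = 5491/9 ≈ 610.1111.
%ΔQ = (610.1111 − 410) / 410 × 100 = +48.81%.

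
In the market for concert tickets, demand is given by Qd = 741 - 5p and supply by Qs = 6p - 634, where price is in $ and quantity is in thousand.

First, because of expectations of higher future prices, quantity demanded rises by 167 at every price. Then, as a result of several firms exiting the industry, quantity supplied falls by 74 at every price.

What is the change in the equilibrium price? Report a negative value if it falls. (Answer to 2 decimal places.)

+21.91

Before the shock: 741 - 5p = 6p - 634 ⇒ 1375 = 11p ⇒ p = 125, Q = 116.
With the change applied: demand Qd = 908 - 5p, supply Qs = 6p - 708.
New equilibrium: 908 - 5p = 6p - 708 ⇒ 1616 = 11p ⇒ p = 1616/11 ≈ 146.9091, Q = 1908/11 ≈ 173.4545.
Δp = 146.9091 − 125 = +21.91.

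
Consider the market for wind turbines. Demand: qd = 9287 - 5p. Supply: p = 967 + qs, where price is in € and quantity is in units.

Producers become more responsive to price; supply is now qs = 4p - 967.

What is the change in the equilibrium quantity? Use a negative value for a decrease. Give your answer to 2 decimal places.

+2848.33

Before the shock: 9287 - 5p = p - 967 ⇒ 10254 = 6p ⇒ p = 1709, q = 742.
After the shift, demand is qd = 9287 - 5p and supply is qs = 4p - 967.
Setting them equal: 9287 - 5p = 4p - 967 → 10254 = 9p, so p = 3418/3 ≈ 1139.3333 and q = 10771/3 ≈ 3590.3333.
Δq = 3590.3333 − 742 = +2848.33.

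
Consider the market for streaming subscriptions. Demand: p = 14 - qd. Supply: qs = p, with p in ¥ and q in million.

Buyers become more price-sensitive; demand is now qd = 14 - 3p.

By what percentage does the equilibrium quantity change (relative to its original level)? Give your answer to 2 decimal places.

Before the shock: 14 - p = p ⇒ 14 = 2p ⇒ p = 7, q = 7.
The shock moves the curves to qd = 14 - 3p and qs = p.
Equate the new curves: 14 - 3p = p, giving 14 = 4p, p = 3.5, q = 3.5.
%Δq = (3.5 − 7) / 7 × 100 = -50.00%.

-50.00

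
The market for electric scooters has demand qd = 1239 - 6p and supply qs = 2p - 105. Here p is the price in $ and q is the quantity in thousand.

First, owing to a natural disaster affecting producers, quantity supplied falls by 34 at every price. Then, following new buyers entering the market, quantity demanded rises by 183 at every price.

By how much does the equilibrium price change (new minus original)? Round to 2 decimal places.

Solve the original market: 1239 - 6p = 2p - 105, hence p = 168 and q = 231.
With the change applied: demand qd = 1422 - 6p, supply qs = 2p - 139.
Setting them equal: 1422 - 6p = 2p - 139 → 1561 = 8p, so p = 195.125 and q = 251.25.
Δp = 195.125 − 168 = +27.13.

+27.13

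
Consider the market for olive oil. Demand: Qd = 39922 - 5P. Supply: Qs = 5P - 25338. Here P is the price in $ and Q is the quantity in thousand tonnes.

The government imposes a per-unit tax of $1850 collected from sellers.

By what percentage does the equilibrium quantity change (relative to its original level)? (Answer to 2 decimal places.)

-63.43

Solve the original market: 39922 - 5P = 5P - 25338, hence P = 6526 and Q = 7292.
Since sellers keep the price net of the tax, the effective supply curve becomes Qs = 5P - 34588.
Equate the new curves: 39922 - 5P = 5P - 34588, giving 74510 = 10P, P = 7451, Q = 2667.
%ΔQ = (2667 − 7292) / 7292 × 100 = -63.43%.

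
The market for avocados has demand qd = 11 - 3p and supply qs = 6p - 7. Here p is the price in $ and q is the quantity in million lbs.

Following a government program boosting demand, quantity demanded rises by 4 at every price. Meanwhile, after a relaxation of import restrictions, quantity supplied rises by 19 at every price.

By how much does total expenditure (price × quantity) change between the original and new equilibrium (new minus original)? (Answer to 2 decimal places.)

-5.33

Initially, 11 - 3p = 6p - 7, so 18 = 9p and p = 2, q = 5.
The new curves are qd = 15 - 3p (demand) and qs = 6p + 12 (supply).
New equilibrium: 15 - 3p = 6p + 12 ⇒ 3 = 9p ⇒ p = 1/3 ≈ 0.3333, q = 14.
Expenditure moves from 2×5 = 10 to 0.3333×14 = 4.6667; change = -5.33.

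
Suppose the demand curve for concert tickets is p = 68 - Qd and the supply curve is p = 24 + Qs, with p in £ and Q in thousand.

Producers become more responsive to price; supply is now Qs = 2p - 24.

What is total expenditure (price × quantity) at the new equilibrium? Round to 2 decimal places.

Initially, 68 - p = p - 24, so 92 = 2p and p = 46, Q = 22.
The new curves are Qd = 68 - p (demand) and Qs = 2p - 24 (supply).
Equate the new curves: 68 - p = 2p - 24, giving 92 = 3p, p = 92/3 ≈ 30.6667, Q = 112/3 ≈ 37.3333.
New expenditure = 30.6667 × 37.3333 = 1144.89.

1144.89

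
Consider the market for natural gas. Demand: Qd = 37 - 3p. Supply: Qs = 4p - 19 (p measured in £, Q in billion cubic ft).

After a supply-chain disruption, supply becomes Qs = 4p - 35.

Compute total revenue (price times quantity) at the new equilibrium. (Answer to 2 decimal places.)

Original equilibrium: 37 - 3p = 4p - 19 gives 56 = 7p, so p = 8 and Q = 13.
With the change applied: demand Qd = 37 - 3p, supply Qs = 4p - 35.
Setting them equal: 37 - 3p = 4p - 35 → 72 = 7p, so p = 72/7 ≈ 10.2857 and Q = 43/7 ≈ 6.1429.
New expenditure = 10.2857 × 6.1429 = 63.18.

63.18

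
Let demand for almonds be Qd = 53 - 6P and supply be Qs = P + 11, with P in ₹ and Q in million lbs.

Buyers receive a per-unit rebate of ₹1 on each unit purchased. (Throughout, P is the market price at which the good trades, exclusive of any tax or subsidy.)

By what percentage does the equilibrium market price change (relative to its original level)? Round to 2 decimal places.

+14.29

Before the shock: 53 - 6P = P + 11 ⇒ 42 = 7P ⇒ P = 6, Q = 17.
Since buyers' out-of-pocket price is the market price minus the rebate, the effective demand curve becomes Qd = 59 - 6P.
Setting them equal: 59 - 6P = P + 11 → 48 = 7P, so P = 48/7 ≈ 6.8571 and Q = 125/7 ≈ 17.8571.
%ΔP = (6.8571 − 6) / 6 × 100 = +14.29%.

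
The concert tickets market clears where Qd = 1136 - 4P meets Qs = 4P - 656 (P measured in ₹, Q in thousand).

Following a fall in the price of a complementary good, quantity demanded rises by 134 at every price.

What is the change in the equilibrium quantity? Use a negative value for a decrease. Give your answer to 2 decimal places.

Solve the original market: 1136 - 4P = 4P - 656, hence P = 224 and Q = 240.
With the change applied: demand Qd = 1270 - 4P, supply Qs = 4P - 656.
Equate the new curves: 1270 - 4P = 4P - 656, giving 1926 = 8P, P = 240.75, Q = 307.
ΔQ = 307 − 240 = +67.00.

+67.00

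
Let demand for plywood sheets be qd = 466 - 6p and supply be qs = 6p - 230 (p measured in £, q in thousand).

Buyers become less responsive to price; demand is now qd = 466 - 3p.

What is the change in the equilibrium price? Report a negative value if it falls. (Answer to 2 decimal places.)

Original equilibrium: 466 - 6p = 6p - 230 gives 696 = 12p, so p = 58 and q = 118.
After the shift, demand is qd = 466 - 3p and supply is qs = 6p - 230.
Setting them equal: 466 - 3p = 6p - 230 → 696 = 9p, so p = 232/3 ≈ 77.3333 and q = 234.
Δp = 77.3333 − 58 = +19.33.

+19.33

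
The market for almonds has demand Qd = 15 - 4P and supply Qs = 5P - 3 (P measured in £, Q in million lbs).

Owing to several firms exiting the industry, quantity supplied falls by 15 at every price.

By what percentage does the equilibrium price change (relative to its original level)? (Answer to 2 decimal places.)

+83.33

Before the shock: 15 - 4P = 5P - 3 ⇒ 18 = 9P ⇒ P = 2, Q = 7.
The shock moves the curves to Qd = 15 - 4P and Qs = 5P - 18.
Equate the new curves: 15 - 4P = 5P - 18, giving 33 = 9P, P = 11/3 ≈ 3.6667, Q = 1/3 ≈ 0.3333.
%ΔP = (3.6667 − 2) / 2 × 100 = +83.33%.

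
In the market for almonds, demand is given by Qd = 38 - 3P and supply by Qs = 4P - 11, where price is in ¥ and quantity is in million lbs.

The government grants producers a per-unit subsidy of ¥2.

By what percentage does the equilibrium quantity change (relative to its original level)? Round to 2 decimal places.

+20.17

Solve the original market: 38 - 3P = 4P - 11, hence P = 7 and Q = 17.
Since sellers receive the price plus the subsidy, the effective supply curve becomes Qs = 4P - 3.
Equate the new curves: 38 - 3P = 4P - 3, giving 41 = 7P, P = 41/7 ≈ 5.8571, Q = 143/7 ≈ 20.4286.
%ΔQ = (20.4286 − 17) / 17 × 100 = +20.17%.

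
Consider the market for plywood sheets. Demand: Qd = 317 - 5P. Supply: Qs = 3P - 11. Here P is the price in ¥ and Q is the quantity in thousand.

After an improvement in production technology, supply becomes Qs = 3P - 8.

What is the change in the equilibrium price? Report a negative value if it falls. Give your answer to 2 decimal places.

-0.38

Original equilibrium: 317 - 5P = 3P - 11 gives 328 = 8P, so P = 41 and Q = 112.
The shock moves the curves to Qd = 317 - 5P and Qs = 3P - 8.
New equilibrium: 317 - 5P = 3P - 8 ⇒ 325 = 8P ⇒ P = 40.625, Q = 113.875.
ΔP = 40.625 − 41 = -0.38.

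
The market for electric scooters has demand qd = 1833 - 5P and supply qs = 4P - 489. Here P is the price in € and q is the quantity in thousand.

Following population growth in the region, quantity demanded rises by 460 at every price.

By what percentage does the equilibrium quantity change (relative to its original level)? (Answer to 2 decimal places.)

+37.65

Before the shock: 1833 - 5P = 4P - 489 ⇒ 2322 = 9P ⇒ P = 258, q = 543.
With the change applied: demand qd = 2293 - 5P, supply qs = 4P - 489.
Clearing the new market: 2293 - 5P = 4P - 489, so P = 2782/9 ≈ 309.1111 and q = 6727/9 ≈ 747.4444.
%Δq = (747.4444 − 543) / 543 × 100 = +37.65%.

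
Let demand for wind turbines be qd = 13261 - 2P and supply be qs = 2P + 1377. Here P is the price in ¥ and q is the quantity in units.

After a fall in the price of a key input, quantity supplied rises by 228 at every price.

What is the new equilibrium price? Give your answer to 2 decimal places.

Original equilibrium: 13261 - 2P = 2P + 1377 gives 11884 = 4P, so P = 2971 and q = 7319.
With the change applied: demand qd = 13261 - 2P, supply qs = 2P + 1605.
Setting them equal: 13261 - 2P = 2P + 1605 → 11656 = 4P, so P = 2914 and q = 7433.

2914.00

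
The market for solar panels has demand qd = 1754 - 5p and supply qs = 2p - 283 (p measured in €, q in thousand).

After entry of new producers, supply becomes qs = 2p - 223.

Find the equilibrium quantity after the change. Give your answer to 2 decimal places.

341.86

Solve the original market: 1754 - 5p = 2p - 283, hence p = 291 and q = 299.
The shock moves the curves to qd = 1754 - 5p and qs = 2p - 223.
Equate the new curves: 1754 - 5p = 2p - 223, giving 1977 = 7p, p = 1977/7 ≈ 282.4286, q = 2393/7 ≈ 341.8571.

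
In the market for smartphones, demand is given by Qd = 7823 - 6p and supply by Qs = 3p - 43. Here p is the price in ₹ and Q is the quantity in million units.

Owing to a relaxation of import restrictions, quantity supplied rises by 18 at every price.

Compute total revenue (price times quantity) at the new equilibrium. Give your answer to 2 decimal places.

Before the shock: 7823 - 6p = 3p - 43 ⇒ 7866 = 9p ⇒ p = 874, Q = 2579.
After the shift, demand is Qd = 7823 - 6p and supply is Qs = 3p - 25.
Clearing the new market: 7823 - 6p = 3p - 25, so p = 872 and Q = 2591.
New expenditure = 872 × 2591 = 2259352.00.

2259352.00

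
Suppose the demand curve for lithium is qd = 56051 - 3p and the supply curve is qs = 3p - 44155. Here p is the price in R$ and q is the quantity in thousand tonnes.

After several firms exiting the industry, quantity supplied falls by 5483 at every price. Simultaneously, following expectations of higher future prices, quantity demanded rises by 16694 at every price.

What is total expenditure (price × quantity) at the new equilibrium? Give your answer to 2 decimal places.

Before the shock: 56051 - 3p = 3p - 44155 ⇒ 100206 = 6p ⇒ p = 16701, q = 5948.
After the shift, demand is qd = 72745 - 3p and supply is qs = 3p - 49638.
Setting them equal: 72745 - 3p = 3p - 49638 → 122383 = 6p, so p = 122383/6 ≈ 20397.1667 and q = 11553.5.
New expenditure = 20397.1667 × 11553.5 = 235658665.08.

235658665.08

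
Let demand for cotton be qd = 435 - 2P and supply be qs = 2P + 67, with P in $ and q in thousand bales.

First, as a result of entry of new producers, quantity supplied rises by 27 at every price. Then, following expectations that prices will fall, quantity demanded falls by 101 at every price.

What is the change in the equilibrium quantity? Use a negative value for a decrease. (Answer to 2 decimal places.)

Initially, 435 - 2P = 2P + 67, so 368 = 4P and P = 92, q = 251.
After the shift, demand is qd = 334 - 2P and supply is qs = 2P + 94.
New equilibrium: 334 - 2P = 2P + 94 ⇒ 240 = 4P ⇒ P = 60, q = 214.
Δq = 214 − 251 = -37.00.

-37.00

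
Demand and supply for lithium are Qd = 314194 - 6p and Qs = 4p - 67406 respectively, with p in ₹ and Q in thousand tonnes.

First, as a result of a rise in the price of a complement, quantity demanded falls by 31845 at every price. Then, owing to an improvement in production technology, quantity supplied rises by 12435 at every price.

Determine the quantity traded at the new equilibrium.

79957

Original equilibrium: 314194 - 6p = 4p - 67406 gives 381600 = 10p, so p = 38160 and Q = 85234.
After the shift, demand is Qd = 282349 - 6p and supply is Qs = 4p - 54971.
New equilibrium: 282349 - 6p = 4p - 54971 ⇒ 337320 = 10p ⇒ p = 33732, Q = 79957.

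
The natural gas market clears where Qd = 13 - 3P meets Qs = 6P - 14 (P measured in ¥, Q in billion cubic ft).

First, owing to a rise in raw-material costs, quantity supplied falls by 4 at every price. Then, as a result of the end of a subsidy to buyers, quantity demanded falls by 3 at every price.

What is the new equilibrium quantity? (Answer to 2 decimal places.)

0.67

Initially, 13 - 3P = 6P - 14, so 27 = 9P and P = 3, Q = 4.
The new curves are Qd = 10 - 3P (demand) and Qs = 6P - 18 (supply).
New equilibrium: 10 - 3P = 6P - 18 ⇒ 28 = 9P ⇒ P = 28/9 ≈ 3.1111, Q = 2/3 ≈ 0.6667.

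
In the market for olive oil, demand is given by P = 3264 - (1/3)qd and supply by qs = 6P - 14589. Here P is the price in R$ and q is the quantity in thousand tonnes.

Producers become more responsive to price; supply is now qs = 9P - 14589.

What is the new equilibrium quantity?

3696.75

Solve the original market: 9792 - 3P = 6P - 14589, hence P = 2709 and q = 1665.
The shock moves the curves to qd = 9792 - 3P and qs = 9P - 14589.
New equilibrium: 9792 - 3P = 9P - 14589 ⇒ 24381 = 12P ⇒ P = 2031.75, q = 3696.75.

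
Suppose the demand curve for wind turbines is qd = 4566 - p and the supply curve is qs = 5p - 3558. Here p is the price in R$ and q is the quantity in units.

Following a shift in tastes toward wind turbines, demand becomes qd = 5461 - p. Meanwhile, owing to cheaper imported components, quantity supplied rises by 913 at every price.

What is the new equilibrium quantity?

Before the shock: 4566 - p = 5p - 3558 ⇒ 8124 = 6p ⇒ p = 1354, q = 3212.
The new curves are qd = 5461 - p (demand) and qs = 5p - 2645 (supply).
Equate the new curves: 5461 - p = 5p - 2645, giving 8106 = 6p, p = 1351, q = 4110.

4110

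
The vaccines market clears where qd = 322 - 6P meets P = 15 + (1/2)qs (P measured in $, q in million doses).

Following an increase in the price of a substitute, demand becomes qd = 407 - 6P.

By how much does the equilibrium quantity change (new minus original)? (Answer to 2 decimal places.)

+21.25

Before the shock: 322 - 6P = 2P - 30 ⇒ 352 = 8P ⇒ P = 44, q = 58.
The shock moves the curves to qd = 407 - 6P and qs = 2P - 30.
Setting them equal: 407 - 6P = 2P - 30 → 437 = 8P, so P = 54.625 and q = 79.25.
Δq = 79.25 − 58 = +21.25.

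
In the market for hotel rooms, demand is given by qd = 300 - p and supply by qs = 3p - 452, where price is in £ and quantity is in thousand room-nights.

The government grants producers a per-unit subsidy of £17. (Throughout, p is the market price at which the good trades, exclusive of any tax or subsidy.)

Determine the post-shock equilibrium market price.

Original equilibrium: 300 - p = 3p - 452 gives 752 = 4p, so p = 188 and q = 112.
Since sellers receive the price plus the subsidy, the effective supply curve becomes qs = 3p - 401.
Equate the new curves: 300 - p = 3p - 401, giving 701 = 4p, p = 175.25, q = 124.75.

175.25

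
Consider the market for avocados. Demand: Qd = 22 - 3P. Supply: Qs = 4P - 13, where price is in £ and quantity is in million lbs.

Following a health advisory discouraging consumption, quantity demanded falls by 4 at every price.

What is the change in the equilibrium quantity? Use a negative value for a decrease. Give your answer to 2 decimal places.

Original equilibrium: 22 - 3P = 4P - 13 gives 35 = 7P, so P = 5 and Q = 7.
The shock moves the curves to Qd = 18 - 3P and Qs = 4P - 13.
Clearing the new market: 18 - 3P = 4P - 13, so P = 31/7 ≈ 4.4286 and Q = 33/7 ≈ 4.7143.
ΔQ = 4.7143 − 7 = -2.29.

-2.29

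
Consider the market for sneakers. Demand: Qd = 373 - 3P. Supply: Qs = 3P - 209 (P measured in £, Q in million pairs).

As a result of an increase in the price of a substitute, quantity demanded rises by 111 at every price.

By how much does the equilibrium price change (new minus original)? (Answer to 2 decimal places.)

Solve the original market: 373 - 3P = 3P - 209, hence P = 97 and Q = 82.
With the change applied: demand Qd = 484 - 3P, supply Qs = 3P - 209.
Clearing the new market: 484 - 3P = 3P - 209, so P = 115.5 and Q = 137.5.
ΔP = 115.5 − 97 = +18.50.

+18.50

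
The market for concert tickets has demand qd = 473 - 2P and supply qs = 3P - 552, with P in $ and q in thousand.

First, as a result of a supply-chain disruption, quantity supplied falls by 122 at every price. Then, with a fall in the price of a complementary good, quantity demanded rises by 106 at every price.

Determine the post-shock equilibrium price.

Solve the original market: 473 - 2P = 3P - 552, hence P = 205 and q = 63.
After the shift, demand is qd = 579 - 2P and supply is qs = 3P - 674.
Clearing the new market: 579 - 2P = 3P - 674, so P = 250.6 and q = 77.8.

250.6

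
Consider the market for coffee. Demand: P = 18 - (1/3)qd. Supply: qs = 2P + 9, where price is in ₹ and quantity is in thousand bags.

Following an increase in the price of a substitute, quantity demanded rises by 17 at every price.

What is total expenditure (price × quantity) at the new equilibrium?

Solve the original market: 54 - 3P = 2P + 9, hence P = 9 and q = 27.
With the change applied: demand qd = 71 - 3P, supply qs = 2P + 9.
Clearing the new market: 71 - 3P = 2P + 9, so P = 12.4 and q = 33.8.
New expenditure = 12.4 × 33.8 = 419.12.

419.12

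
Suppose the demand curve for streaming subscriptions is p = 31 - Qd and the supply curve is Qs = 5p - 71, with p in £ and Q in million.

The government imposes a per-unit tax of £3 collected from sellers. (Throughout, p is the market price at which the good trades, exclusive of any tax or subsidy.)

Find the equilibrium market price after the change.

19.5

Before the shock: 31 - p = 5p - 71 ⇒ 102 = 6p ⇒ p = 17, Q = 14.
Since sellers keep the price net of the tax, the effective supply curve becomes Qs = 5p - 86.
Setting them equal: 31 - p = 5p - 86 → 117 = 6p, so p = 19.5 and Q = 11.5.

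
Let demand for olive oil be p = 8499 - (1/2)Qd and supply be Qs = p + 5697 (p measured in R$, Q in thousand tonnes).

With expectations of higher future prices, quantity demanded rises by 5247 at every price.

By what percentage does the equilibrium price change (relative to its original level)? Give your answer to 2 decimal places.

Original equilibrium: 16998 - 2p = p + 5697 gives 11301 = 3p, so p = 3767 and Q = 9464.
After the shift, demand is Qd = 22245 - 2p and supply is Qs = p + 5697.
Setting them equal: 22245 - 2p = p + 5697 → 16548 = 3p, so p = 5516 and Q = 11213.
%Δp = (5516 − 3767) / 3767 × 100 = +46.43%.

+46.43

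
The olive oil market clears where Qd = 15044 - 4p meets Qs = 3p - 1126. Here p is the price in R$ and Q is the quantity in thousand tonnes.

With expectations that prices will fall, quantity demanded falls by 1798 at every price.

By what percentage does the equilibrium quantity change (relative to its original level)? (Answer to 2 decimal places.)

Original equilibrium: 15044 - 4p = 3p - 1126 gives 16170 = 7p, so p = 2310 and Q = 5804.
After the shift, demand is Qd = 13246 - 4p and supply is Qs = 3p - 1126.
Setting them equal: 13246 - 4p = 3p - 1126 → 14372 = 7p, so p = 14372/7 ≈ 2053.1429 and Q = 35234/7 ≈ 5033.4286.
%ΔQ = (5033.4286 − 5804) / 5804 × 100 = -13.28%.

-13.28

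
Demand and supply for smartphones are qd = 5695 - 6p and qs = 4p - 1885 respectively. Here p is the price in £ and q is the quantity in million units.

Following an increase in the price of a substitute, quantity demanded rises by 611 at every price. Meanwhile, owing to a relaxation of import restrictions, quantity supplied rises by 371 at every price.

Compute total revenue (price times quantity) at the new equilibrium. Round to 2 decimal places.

1262148.00

Original equilibrium: 5695 - 6p = 4p - 1885 gives 7580 = 10p, so p = 758 and q = 1147.
With the change applied: demand qd = 6306 - 6p, supply qs = 4p - 1514.
New equilibrium: 6306 - 6p = 4p - 1514 ⇒ 7820 = 10p ⇒ p = 782, q = 1614.
New expenditure = 782 × 1614 = 1262148.00.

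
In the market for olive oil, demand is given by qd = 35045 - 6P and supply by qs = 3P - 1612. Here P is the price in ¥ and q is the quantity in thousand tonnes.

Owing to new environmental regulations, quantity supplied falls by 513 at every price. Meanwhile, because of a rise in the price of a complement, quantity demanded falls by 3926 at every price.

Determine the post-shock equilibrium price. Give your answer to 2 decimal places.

3693.78

Initially, 35045 - 6P = 3P - 1612, so 36657 = 9P and P = 4073, q = 10607.
The shock moves the curves to qd = 31119 - 6P and qs = 3P - 2125.
New equilibrium: 31119 - 6P = 3P - 2125 ⇒ 33244 = 9P ⇒ P = 33244/9 ≈ 3693.7778, q = 26869/3 ≈ 8956.3333.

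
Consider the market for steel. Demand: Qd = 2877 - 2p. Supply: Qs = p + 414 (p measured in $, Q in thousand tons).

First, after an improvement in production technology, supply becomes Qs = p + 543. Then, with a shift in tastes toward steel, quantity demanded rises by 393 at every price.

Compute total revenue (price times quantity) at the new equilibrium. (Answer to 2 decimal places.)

Original equilibrium: 2877 - 2p = p + 414 gives 2463 = 3p, so p = 821 and Q = 1235.
The shock moves the curves to Qd = 3270 - 2p and Qs = p + 543.
New equilibrium: 3270 - 2p = p + 543 ⇒ 2727 = 3p ⇒ p = 909, Q = 1452.
New expenditure = 909 × 1452 = 1319868.00.

1319868.00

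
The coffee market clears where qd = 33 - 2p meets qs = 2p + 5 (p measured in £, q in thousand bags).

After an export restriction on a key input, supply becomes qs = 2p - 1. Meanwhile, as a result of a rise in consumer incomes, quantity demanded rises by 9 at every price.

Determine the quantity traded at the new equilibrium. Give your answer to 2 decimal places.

Original equilibrium: 33 - 2p = 2p + 5 gives 28 = 4p, so p = 7 and q = 19.
With the change applied: demand qd = 42 - 2p, supply qs = 2p - 1.
New equilibrium: 42 - 2p = 2p - 1 ⇒ 43 = 4p ⇒ p = 10.75, q = 20.5.

20.50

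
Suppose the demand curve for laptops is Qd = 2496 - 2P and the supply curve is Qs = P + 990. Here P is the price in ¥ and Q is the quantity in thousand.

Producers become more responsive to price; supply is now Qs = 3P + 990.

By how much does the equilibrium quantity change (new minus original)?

Before the shock: 2496 - 2P = P + 990 ⇒ 1506 = 3P ⇒ P = 502, Q = 1492.
After the shift, demand is Qd = 2496 - 2P and supply is Qs = 3P + 990.
Equate the new curves: 2496 - 2P = 3P + 990, giving 1506 = 5P, P = 301.2, Q = 1893.6.
ΔQ = 1893.6 − 1492 = +401.6.

+401.6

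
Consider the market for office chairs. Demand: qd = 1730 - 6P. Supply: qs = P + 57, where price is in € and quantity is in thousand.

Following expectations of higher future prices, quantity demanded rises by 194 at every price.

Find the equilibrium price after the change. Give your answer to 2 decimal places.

266.71

Initially, 1730 - 6P = P + 57, so 1673 = 7P and P = 239, q = 296.
The new curves are qd = 1924 - 6P (demand) and qs = P + 57 (supply).
New equilibrium: 1924 - 6P = P + 57 ⇒ 1867 = 7P ⇒ P = 1867/7 ≈ 266.7143, q = 2266/7 ≈ 323.7143.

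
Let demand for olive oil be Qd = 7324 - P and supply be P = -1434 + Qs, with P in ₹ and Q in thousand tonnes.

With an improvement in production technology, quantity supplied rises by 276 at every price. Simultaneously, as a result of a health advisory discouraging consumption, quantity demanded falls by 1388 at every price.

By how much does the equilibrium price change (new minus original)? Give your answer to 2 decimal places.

Initially, 7324 - P = P + 1434, so 5890 = 2P and P = 2945, Q = 4379.
After the shift, demand is Qd = 5936 - P and supply is Qs = P + 1710.
New equilibrium: 5936 - P = P + 1710 ⇒ 4226 = 2P ⇒ P = 2113, Q = 3823.
ΔP = 2113 − 2945 = -832.00.

-832.00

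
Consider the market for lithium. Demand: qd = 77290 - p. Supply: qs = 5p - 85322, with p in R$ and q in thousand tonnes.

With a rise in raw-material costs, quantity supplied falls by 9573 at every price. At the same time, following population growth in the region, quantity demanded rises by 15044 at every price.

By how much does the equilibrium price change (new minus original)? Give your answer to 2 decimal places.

+4102.83

Before the shock: 77290 - p = 5p - 85322 ⇒ 162612 = 6p ⇒ p = 27102, q = 50188.
The new curves are qd = 92334 - p (demand) and qs = 5p - 94895 (supply).
New equilibrium: 92334 - p = 5p - 94895 ⇒ 187229 = 6p ⇒ p = 187229/6 ≈ 31204.8333, q = 366775/6 ≈ 61129.1667.
Δp = 31204.8333 − 27102 = +4102.83.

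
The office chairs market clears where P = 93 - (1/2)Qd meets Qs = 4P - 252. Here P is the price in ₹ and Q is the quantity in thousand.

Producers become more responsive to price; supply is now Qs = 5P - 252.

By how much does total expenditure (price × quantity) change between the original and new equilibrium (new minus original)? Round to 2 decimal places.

+887.92

Solve the original market: 186 - 2P = 4P - 252, hence P = 73 and Q = 40.
The new curves are Qd = 186 - 2P (demand) and Qs = 5P - 252 (supply).
Equate the new curves: 186 - 2P = 5P - 252, giving 438 = 7P, P = 438/7 ≈ 62.5714, Q = 426/7 ≈ 60.8571.
Expenditure moves from 73×40 = 2920 to 62.5714×60.8571 = 3807.9184; change = +887.92.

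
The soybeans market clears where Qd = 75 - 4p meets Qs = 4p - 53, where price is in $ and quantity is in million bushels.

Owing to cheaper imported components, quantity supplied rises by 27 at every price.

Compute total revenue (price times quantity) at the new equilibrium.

Original equilibrium: 75 - 4p = 4p - 53 gives 128 = 8p, so p = 16 and Q = 11.
After the shift, demand is Qd = 75 - 4p and supply is Qs = 4p - 26.
New equilibrium: 75 - 4p = 4p - 26 ⇒ 101 = 8p ⇒ p = 12.625, Q = 24.5.
New expenditure = 12.625 × 24.5 = 309.3125.

309.3125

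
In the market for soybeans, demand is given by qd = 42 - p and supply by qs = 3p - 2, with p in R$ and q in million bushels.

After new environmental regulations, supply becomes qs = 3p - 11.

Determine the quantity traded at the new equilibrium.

28.75

Solve the original market: 42 - p = 3p - 2, hence p = 11 and q = 31.
With the change applied: demand qd = 42 - p, supply qs = 3p - 11.
Equate the new curves: 42 - p = 3p - 11, giving 53 = 4p, p = 13.25, q = 28.75.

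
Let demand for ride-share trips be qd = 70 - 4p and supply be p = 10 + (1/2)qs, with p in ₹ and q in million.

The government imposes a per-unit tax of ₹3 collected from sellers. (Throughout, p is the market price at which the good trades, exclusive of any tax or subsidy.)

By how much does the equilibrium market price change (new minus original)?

Initially, 70 - 4p = 2p - 20, so 90 = 6p and p = 15, q = 10.
Since sellers keep the price net of the tax, the effective supply curve becomes qs = 2p - 26.
New equilibrium: 70 - 4p = 2p - 26 ⇒ 96 = 6p ⇒ p = 16, q = 6.
Δp = 16 − 15 = +1.

+1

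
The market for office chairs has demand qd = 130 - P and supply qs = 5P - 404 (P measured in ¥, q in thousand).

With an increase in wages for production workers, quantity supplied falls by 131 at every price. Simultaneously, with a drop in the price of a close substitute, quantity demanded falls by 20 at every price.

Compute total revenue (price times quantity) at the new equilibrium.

268.75

Before the shock: 130 - P = 5P - 404 ⇒ 534 = 6P ⇒ P = 89, q = 41.
The shock moves the curves to qd = 110 - P and qs = 5P - 535.
Equate the new curves: 110 - P = 5P - 535, giving 645 = 6P, P = 107.5, q = 2.5.
New expenditure = 107.5 × 2.5 = 268.75.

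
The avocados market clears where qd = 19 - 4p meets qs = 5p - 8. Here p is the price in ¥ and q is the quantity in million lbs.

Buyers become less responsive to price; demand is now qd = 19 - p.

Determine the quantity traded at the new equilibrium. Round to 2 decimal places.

Before the shock: 19 - 4p = 5p - 8 ⇒ 27 = 9p ⇒ p = 3, q = 7.
The shock moves the curves to qd = 19 - p and qs = 5p - 8.
Setting them equal: 19 - p = 5p - 8 → 27 = 6p, so p = 4.5 and q = 14.5.

14.50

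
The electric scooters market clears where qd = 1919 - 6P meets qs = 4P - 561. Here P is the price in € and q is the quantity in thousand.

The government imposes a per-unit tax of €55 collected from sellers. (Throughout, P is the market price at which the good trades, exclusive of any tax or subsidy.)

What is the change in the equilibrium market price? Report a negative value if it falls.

+22

Solve the original market: 1919 - 6P = 4P - 561, hence P = 248 and q = 431.
Since sellers keep the price net of the tax, the effective supply curve becomes qs = 4P - 781.
Clearing the new market: 1919 - 6P = 4P - 781, so P = 270 and q = 299.
ΔP = 270 − 248 = +22.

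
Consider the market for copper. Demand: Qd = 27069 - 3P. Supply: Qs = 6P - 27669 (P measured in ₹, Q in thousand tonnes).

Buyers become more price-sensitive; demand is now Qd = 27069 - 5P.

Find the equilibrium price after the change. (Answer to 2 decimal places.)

4976.18

Before the shock: 27069 - 3P = 6P - 27669 ⇒ 54738 = 9P ⇒ P = 6082, Q = 8823.
With the change applied: demand Qd = 27069 - 5P, supply Qs = 6P - 27669.
New equilibrium: 27069 - 5P = 6P - 27669 ⇒ 54738 = 11P ⇒ P = 54738/11 ≈ 4976.1818, Q = 24069/11 ≈ 2188.0909.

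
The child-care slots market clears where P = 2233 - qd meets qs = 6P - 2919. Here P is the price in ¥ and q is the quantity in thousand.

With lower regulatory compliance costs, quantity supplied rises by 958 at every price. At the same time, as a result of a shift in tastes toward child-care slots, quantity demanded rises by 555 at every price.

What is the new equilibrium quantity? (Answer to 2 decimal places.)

Original equilibrium: 2233 - P = 6P - 2919 gives 5152 = 7P, so P = 736 and q = 1497.
With the change applied: demand qd = 2788 - P, supply qs = 6P - 1961.
New equilibrium: 2788 - P = 6P - 1961 ⇒ 4749 = 7P ⇒ P = 4749/7 ≈ 678.4286, q = 14767/7 ≈ 2109.5714.

2109.57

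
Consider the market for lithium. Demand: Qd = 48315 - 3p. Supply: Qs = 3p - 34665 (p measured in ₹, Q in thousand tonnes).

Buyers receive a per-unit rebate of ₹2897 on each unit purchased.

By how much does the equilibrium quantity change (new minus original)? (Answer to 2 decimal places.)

+4345.50

Original equilibrium: 48315 - 3p = 3p - 34665 gives 82980 = 6p, so p = 13830 and Q = 6825.
Since buyers' out-of-pocket price is the market price minus the rebate, the effective demand curve becomes Qd = 57006 - 3p.
Setting them equal: 57006 - 3p = 3p - 34665 → 91671 = 6p, so p = 15278.5 and Q = 11170.5.
ΔQ = 11170.5 − 6825 = +4345.50.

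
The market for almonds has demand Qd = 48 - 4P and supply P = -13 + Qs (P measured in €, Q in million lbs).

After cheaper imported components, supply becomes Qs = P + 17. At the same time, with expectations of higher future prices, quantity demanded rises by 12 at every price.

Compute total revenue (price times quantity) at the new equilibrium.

Before the shock: 48 - 4P = P + 13 ⇒ 35 = 5P ⇒ P = 7, Q = 20.
The new curves are Qd = 60 - 4P (demand) and Qs = P + 17 (supply).
Setting them equal: 60 - 4P = P + 17 → 43 = 5P, so P = 8.6 and Q = 25.6.
New expenditure = 8.6 × 25.6 = 220.16.

220.16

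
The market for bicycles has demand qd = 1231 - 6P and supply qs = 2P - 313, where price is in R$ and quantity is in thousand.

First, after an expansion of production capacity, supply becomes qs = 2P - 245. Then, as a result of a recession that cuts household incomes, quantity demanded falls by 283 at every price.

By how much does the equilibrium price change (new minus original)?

-43.875

Original equilibrium: 1231 - 6P = 2P - 313 gives 1544 = 8P, so P = 193 and q = 73.
With the change applied: demand qd = 948 - 6P, supply qs = 2P - 245.
Equate the new curves: 948 - 6P = 2P - 245, giving 1193 = 8P, P = 149.125, q = 53.25.
ΔP = 149.125 − 193 = -43.875.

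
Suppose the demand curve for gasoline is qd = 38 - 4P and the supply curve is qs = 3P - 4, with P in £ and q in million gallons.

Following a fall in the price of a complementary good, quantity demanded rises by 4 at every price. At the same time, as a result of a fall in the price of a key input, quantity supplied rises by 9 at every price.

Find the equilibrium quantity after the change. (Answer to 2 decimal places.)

Solve the original market: 38 - 4P = 3P - 4, hence P = 6 and q = 14.
With the change applied: demand qd = 42 - 4P, supply qs = 3P + 5.
Setting them equal: 42 - 4P = 3P + 5 → 37 = 7P, so P = 37/7 ≈ 5.2857 and q = 146/7 ≈ 20.8571.

20.86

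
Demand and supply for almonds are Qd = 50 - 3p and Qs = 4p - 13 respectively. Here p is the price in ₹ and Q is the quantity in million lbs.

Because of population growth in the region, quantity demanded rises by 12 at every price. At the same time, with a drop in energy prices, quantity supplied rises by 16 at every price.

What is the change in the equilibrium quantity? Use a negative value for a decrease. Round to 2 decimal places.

Original equilibrium: 50 - 3p = 4p - 13 gives 63 = 7p, so p = 9 and Q = 23.
The shock moves the curves to Qd = 62 - 3p and Qs = 4p + 3.
New equilibrium: 62 - 3p = 4p + 3 ⇒ 59 = 7p ⇒ p = 59/7 ≈ 8.4286, Q = 257/7 ≈ 36.7143.
ΔQ = 36.7143 − 23 = +13.71.

+13.71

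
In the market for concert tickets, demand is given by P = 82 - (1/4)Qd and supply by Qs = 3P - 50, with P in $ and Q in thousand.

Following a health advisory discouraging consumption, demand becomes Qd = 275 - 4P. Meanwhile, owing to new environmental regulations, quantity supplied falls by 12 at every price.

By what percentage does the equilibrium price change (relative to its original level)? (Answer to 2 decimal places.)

Before the shock: 328 - 4P = 3P - 50 ⇒ 378 = 7P ⇒ P = 54, Q = 112.
After the shift, demand is Qd = 275 - 4P and supply is Qs = 3P - 62.
Clearing the new market: 275 - 4P = 3P - 62, so P = 337/7 ≈ 48.1429 and Q = 577/7 ≈ 82.4286.
%ΔP = (48.1429 − 54) / 54 × 100 = -10.85%.

-10.85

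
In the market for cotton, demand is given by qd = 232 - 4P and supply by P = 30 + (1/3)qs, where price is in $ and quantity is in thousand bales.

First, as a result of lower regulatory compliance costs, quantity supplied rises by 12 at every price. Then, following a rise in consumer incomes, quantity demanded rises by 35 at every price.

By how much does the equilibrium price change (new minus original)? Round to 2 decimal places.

Initially, 232 - 4P = 3P - 90, so 322 = 7P and P = 46, q = 48.
After the shift, demand is qd = 267 - 4P and supply is qs = 3P - 78.
Equate the new curves: 267 - 4P = 3P - 78, giving 345 = 7P, P = 345/7 ≈ 49.2857, q = 489/7 ≈ 69.8571.
ΔP = 49.2857 − 46 = +3.29.

+3.29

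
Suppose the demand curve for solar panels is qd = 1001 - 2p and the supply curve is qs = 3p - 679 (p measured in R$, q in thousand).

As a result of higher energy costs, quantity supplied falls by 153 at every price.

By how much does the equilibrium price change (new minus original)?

Original equilibrium: 1001 - 2p = 3p - 679 gives 1680 = 5p, so p = 336 and q = 329.
The shock moves the curves to qd = 1001 - 2p and qs = 3p - 832.
Setting them equal: 1001 - 2p = 3p - 832 → 1833 = 5p, so p = 366.6 and q = 267.8.
Δp = 366.6 − 336 = +30.6.

+30.6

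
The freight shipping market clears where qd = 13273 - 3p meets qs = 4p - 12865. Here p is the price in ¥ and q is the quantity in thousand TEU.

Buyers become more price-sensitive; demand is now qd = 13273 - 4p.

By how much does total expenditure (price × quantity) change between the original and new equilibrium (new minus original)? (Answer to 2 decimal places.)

-7066595.00

Before the shock: 13273 - 3p = 4p - 12865 ⇒ 26138 = 7p ⇒ p = 3734, q = 2071.
With the change applied: demand qd = 13273 - 4p, supply qs = 4p - 12865.
Clearing the new market: 13273 - 4p = 4p - 12865, so p = 3267.25 and q = 204.
Expenditure moves from 3734×2071 = 7733114 to 3267.25×204 = 666519; change = -7066595.00.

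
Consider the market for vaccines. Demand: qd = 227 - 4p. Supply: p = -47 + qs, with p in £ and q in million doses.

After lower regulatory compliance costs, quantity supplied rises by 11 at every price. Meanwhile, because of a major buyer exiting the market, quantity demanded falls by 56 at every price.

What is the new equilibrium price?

Solve the original market: 227 - 4p = p + 47, hence p = 36 and q = 83.
The shock moves the curves to qd = 171 - 4p and qs = p + 58.
Equate the new curves: 171 - 4p = p + 58, giving 113 = 5p, p = 22.6, q = 80.6.

22.6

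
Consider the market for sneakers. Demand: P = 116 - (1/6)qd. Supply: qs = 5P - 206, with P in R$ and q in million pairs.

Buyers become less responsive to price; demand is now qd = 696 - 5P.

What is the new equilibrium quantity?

Original equilibrium: 696 - 6P = 5P - 206 gives 902 = 11P, so P = 82 and q = 204.
The new curves are qd = 696 - 5P (demand) and qs = 5P - 206 (supply).
Equate the new curves: 696 - 5P = 5P - 206, giving 902 = 10P, P = 90.2, q = 245.

245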